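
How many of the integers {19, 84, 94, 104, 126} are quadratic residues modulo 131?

(19/131) = -1 → non-residue.
(84/131) = +1 → QR.
(94/131) = +1 → QR.
(104/131) = -1 → non-residue.
(126/131) = -1 → non-residue.
Total quadratic residues among the 5: 2.

2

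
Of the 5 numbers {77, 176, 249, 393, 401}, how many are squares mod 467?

(77/467) = -1 → non-residue.
(176/467) = -1 → non-residue.
(249/467) = +1 → QR.
(393/467) = -1 → non-residue.
(401/467) = -1 → non-residue.
Total quadratic residues among the 5: 1.

1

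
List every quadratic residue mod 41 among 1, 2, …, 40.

1,2,4,5,8,9,10,16,18,20,21,23,25,31,32,33,36,37,39,40

Square k = 1,…,20 (k and 41−k give the same square):
1²=1, 2²=4, 3²=9, 4²=16, 5²=25, 6²=36, 7²≡8, 8²≡23, 9²≡40, 10²≡18, 11²≡39, 12²≡21, 13²≡5, 14²≡32, 15²≡20, 16²≡10, 17²≡2, 18²≡37, 19²≡33, 20²≡31 (mod 41).
So the quadratic residues mod 41 are {1, 2, 4, 5, 8, 9, 10, 16, 18, 20, 21, 23, 25, 31, 32, 33, 36, 37, 39, 40}.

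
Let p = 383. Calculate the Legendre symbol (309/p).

Euler's criterion: (309/383) ≡ 309^191 (mod 383).
309^2 ≡ 114 (mod 383)
309^4 ≡ 357 (mod 383)
309^8 ≡ 293 (mod 383)
309^16 ≡ 57 (mod 383)
309^32 ≡ 185 (mod 383)
309^64 ≡ 138 (mod 383)
309^128 ≡ 277 (mod 383)
309^191 = 309^(128+32+16+8+4+2+1) ≡ 1 (mod 383).
Result is 1, so (309/383) = 1.

1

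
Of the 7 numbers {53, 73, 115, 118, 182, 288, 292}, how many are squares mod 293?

(53/293) = +1 → QR.
(73/293) = +1 → QR.
(115/293) = +1 → QR.
(118/293) = -1 → non-residue.
(182/293) = -1 → non-residue.
(288/293) = -1 → non-residue.
(292/293) = +1 → QR.
Total quadratic residues among the 7: 4.

4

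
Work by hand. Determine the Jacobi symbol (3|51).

0

Reciprocity: 3 ≡ 3 and 51 ≡ 3 (mod 4), so (3/51) = −(51/3).
Reduce top mod 3: now compute (0/3).
Top reduces to 0: gcd > 1, so the symbol is 0.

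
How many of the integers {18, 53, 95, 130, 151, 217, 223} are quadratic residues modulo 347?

3

(18/347) = -1 → non-residue.
(53/347) = +1 → QR.
(95/347) = +1 → QR.
(130/347) = +1 → QR.
(151/347) = -1 → non-residue.
(217/347) = -1 → non-residue.
(223/347) = -1 → non-residue.
Total quadratic residues among the 7: 3.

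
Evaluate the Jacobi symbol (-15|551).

First reduce: -15 ≡ 536 (mod 551).
Pull out 2^3: since 551 ≡ 7 (mod 8), (2/551) = +1, so (2/551)^3 = +1.
Reciprocity: 67 ≡ 3 and 551 ≡ 3 (mod 4), so (67/551) = −(551/67).
Reduce top mod 67: now compute (15/67).
Reciprocity: 15 ≡ 3 and 67 ≡ 3 (mod 4), so (15/67) = −(67/15).
Reduce top mod 15: now compute (7/15).
Reciprocity: 7 ≡ 3 and 15 ≡ 3 (mod 4), so (7/15) = −(15/7).
Reduce top mod 7: now compute (1/7).
Reached (1/7) = 1. Collecting the sign flips along the way, the symbol is -1.

-1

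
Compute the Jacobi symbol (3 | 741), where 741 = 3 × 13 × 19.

Reciprocity: 3 ≡ 3 and 741 ≡ 1 (mod 4), so (3/741) = +(741/3).
Reduce top mod 3: now compute (0/3).
Top reduces to 0: gcd > 1, so the symbol is 0.

0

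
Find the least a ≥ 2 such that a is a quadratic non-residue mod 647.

5

(2/647) = +1, so 2 is a residue.
(3/647) = +1, so 3 is a residue.
(4/647) = +1, so 4 is a residue.
(5/647) = −1, so 5 is the smallest positive non-residue mod 647.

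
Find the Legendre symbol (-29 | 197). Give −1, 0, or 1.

1

Euler's criterion: (-29/197) ≡ 168^98 (mod 197).
168^2 ≡ 53 (mod 197)
168^4 ≡ 51 (mod 197)
168^8 ≡ 40 (mod 197)
168^16 ≡ 24 (mod 197)
168^32 ≡ 182 (mod 197)
168^64 ≡ 28 (mod 197)
168^98 = 168^(64+32+2) ≡ 1 (mod 197).
Result is 1, so (-29/197) = 1.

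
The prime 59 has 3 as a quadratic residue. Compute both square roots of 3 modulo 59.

Since 59 ≡ 3 (mod 4), a square root of 3 is 3^((59+1)/4) = 3^15 mod 59.
Repeated squaring: 3^2≡9, 3^4≡22, 3^8≡12 (mod 59).
3^15 = 3^(8+4+2+1) ≡ 48 (mod 59).
Check: 48² = 2304 ≡ 3 (mod 59). The two roots are 11 and 48.

11, 48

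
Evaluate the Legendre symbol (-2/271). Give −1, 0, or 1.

-1

First reduce: -2 ≡ 269 (mod 271).
Reciprocity: 269 ≡ 1 and 271 ≡ 3 (mod 4), so (269/271) = +(271/269).
Reduce top mod 269: now compute (2/269).
Pull out 2: since 269 ≡ 5 (mod 8), (2/269) = -1.
Reached (1/269) = 1. Collecting the sign flips along the way, the symbol is -1.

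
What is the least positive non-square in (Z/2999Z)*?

(2/2999) = +1, so 2 is a residue.
(3/2999) = +1, so 3 is a residue.
(4/2999) = +1, so 4 is a residue.
(5/2999) = +1, so 5 is a residue.
(6/2999) = +1, so 6 is a residue.
(7/2999) = +1, so 7 is a residue.
(8/2999) = +1, so 8 is a residue.
(9/2999) = +1, so 9 is a residue.
(10/2999) = +1, so 10 is a residue.
(11/2999) = +1, so 11 is a residue.
(12/2999) = +1, so 12 is a residue.
(13/2999) = +1, so 13 is a residue.
(14/2999) = +1, so 14 is a residue.
(15/2999) = +1, so 15 is a residue.
(16/2999) = +1, so 16 is a residue.
(17/2999) = −1, so 17 is the smallest positive non-residue mod 2999.

17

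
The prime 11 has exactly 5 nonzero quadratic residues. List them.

1 3 4 5 9

Square k = 1,…,5 (k and 11−k give the same square):
1²=1, 2²=4, 3²=9, 4²≡5, 5²≡3 (mod 11).
So the quadratic residues mod 11 are {1, 3, 4, 5, 9}.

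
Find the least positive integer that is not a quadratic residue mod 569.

3

(2/569) = +1, so 2 is a residue.
(3/569) = −1, so 3 is the smallest positive non-residue mod 569.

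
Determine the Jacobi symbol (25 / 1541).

1

Reciprocity: 25 ≡ 1 and 1541 ≡ 1 (mod 4), so (25/1541) = +(1541/25).
Reduce top mod 25: now compute (16/25).
Pull out 2^4: since 25 ≡ 1 (mod 8), (2/25) = +1, so (2/25)^4 = +1.
Reached (1/25) = 1. Collecting the sign flips along the way, the symbol is +1.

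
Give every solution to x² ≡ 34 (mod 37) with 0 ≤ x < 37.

16, 21

37 ≡ 1 (mod 4), so we find a root by search.
Trying successive values, 16² = 256 ≡ 34 (mod 37). The other root is 37 − 16 = 21.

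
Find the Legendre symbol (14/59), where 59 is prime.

Euler's criterion: (14/59) ≡ 14^29 (mod 59).
14^2 ≡ 19 (mod 59)
14^4 ≡ 7 (mod 59)
14^8 ≡ 49 (mod 59)
14^16 ≡ 41 (mod 59)
14^29 = 14^(16+8+4+1) ≡ 58 (mod 59).
Result is 58 ≡ −1, so (14/59) = −1.

-1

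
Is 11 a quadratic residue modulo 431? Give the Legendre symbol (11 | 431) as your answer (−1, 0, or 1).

Reciprocity: 11 ≡ 3 and 431 ≡ 3 (mod 4), so (11/431) = −(431/11).
Reduce top mod 11: now compute (2/11).
Pull out 2: since 11 ≡ 3 (mod 8), (2/11) = -1.
Reached (1/11) = 1. Collecting the sign flips along the way, the symbol is +1.

1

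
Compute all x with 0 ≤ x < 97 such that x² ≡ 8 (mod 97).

28, 69

97 ≡ 1 (mod 4), so we find a root by search.
Trying successive values, 28² = 784 ≡ 8 (mod 97). The other root is 97 − 28 = 69.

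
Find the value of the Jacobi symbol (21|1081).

Reciprocity: 21 ≡ 1 and 1081 ≡ 1 (mod 4), so (21/1081) = +(1081/21).
Reduce top mod 21: now compute (10/21).
Pull out 2: since 21 ≡ 5 (mod 8), (2/21) = -1.
Reciprocity: 5 ≡ 1 and 21 ≡ 1 (mod 4), so (5/21) = +(21/5).
Reduce top mod 5: now compute (1/5).
Reached (1/5) = 1. Collecting the sign flips along the way, the symbol is -1.

-1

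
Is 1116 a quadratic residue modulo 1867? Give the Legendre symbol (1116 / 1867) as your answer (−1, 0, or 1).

Pull out 2^2: since 1867 ≡ 3 (mod 8), (2/1867) = -1, so (2/1867)^2 = +1.
Reciprocity: 279 ≡ 3 and 1867 ≡ 3 (mod 4), so (279/1867) = −(1867/279).
Reduce top mod 279: now compute (193/279).
Reciprocity: 193 ≡ 1 and 279 ≡ 3 (mod 4), so (193/279) = +(279/193).
Reduce top mod 193: now compute (86/193).
Pull out 2: since 193 ≡ 1 (mod 8), (2/193) = +1.
Reciprocity: 43 ≡ 3 and 193 ≡ 1 (mod 4), so (43/193) = +(193/43).
Reduce top mod 43: now compute (21/43).
Reciprocity: 21 ≡ 1 and 43 ≡ 3 (mod 4), so (21/43) = +(43/21).
Reduce top mod 21: now compute (1/21).
Reached (1/21) = 1. Collecting the sign flips along the way, the symbol is -1.

-1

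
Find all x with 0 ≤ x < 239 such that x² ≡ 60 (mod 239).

Since 239 ≡ 3 (mod 4), a square root of 60 is 60^((239+1)/4) = 60^60 mod 239.
Repeated squaring: 60^2≡15, 60^4≡225, 60^8≡196, 60^16≡176, 60^32≡145 (mod 239).
60^60 = 60^(32+16+8+4) ≡ 120 (mod 239).
Check: 120² = 14400 ≡ 60 (mod 239). The two roots are 119 and 120.

119, 120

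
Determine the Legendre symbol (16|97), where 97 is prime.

1

Pull out 2^4: since 97 ≡ 1 (mod 8), (2/97) = +1, so (2/97)^4 = +1.
Reached (1/97) = 1. Collecting the sign flips along the way, the symbol is +1.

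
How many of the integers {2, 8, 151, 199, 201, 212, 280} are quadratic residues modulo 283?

4

(2/283) = -1 → non-residue.
(8/283) = -1 → non-residue.
(151/283) = +1 → QR.
(199/283) = +1 → QR.
(201/283) = +1 → QR.
(212/283) = -1 → non-residue.
(280/283) = +1 → QR.
Total quadratic residues among the 7: 4.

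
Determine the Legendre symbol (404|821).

1

Pull out 2^2: since 821 ≡ 5 (mod 8), (2/821) = -1, so (2/821)^2 = +1.
Reciprocity: 101 ≡ 1 and 821 ≡ 1 (mod 4), so (101/821) = +(821/101).
Reduce top mod 101: now compute (13/101).
Reciprocity: 13 ≡ 1 and 101 ≡ 1 (mod 4), so (13/101) = +(101/13).
Reduce top mod 13: now compute (10/13).
Pull out 2: since 13 ≡ 5 (mod 8), (2/13) = -1.
Reciprocity: 5 ≡ 1 and 13 ≡ 1 (mod 4), so (5/13) = +(13/5).
Reduce top mod 5: now compute (3/5).
Reciprocity: 3 ≡ 3 and 5 ≡ 1 (mod 4), so (3/5) = +(5/3).
Reduce top mod 3: now compute (2/3).
Pull out 2: since 3 ≡ 3 (mod 8), (2/3) = -1.
Reached (1/3) = 1. Collecting the sign flips along the way, the symbol is +1.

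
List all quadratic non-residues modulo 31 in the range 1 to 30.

Square k = 1,…,15 (k and 31−k give the same square):
1²=1, 2²=4, 3²=9, 4²=16, 5²=25, 6²≡5, 7²≡18, 8²≡2, 9²≡19, 10²≡7, 11²≡28, 12²≡20, 13²≡14, 14²≡10, 15²≡8 (mod 31).
The residues are {1, 2, 4, 5, 7, 8, 9, 10, 14, 16, 18, 19, 20, 25, 28}; the non-residues are the remaining 15 nonzero classes.

3 6 11 12 13 15 17 21 22 23 24 26 27 29 30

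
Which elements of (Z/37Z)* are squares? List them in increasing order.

1, 3, 4, 7, 9, 10, 11, 12, 16, 21, 25, 26, 27, 28, 30, 33, 34, 36

Square k = 1,…,18 (k and 37−k give the same square):
1²=1, 2²=4, 3²=9, 4²=16, 5²=25, 6²=36, 7²≡12, 8²≡27, 9²≡7, 10²≡26, 11²≡10, 12²≡33, 13²≡21, 14²≡11, 15²≡3, 16²≡34, 17²≡30, 18²≡28 (mod 37).
So the quadratic residues mod 37 are {1, 3, 4, 7, 9, 10, 11, 12, 16, 21, 25, 26, 27, 28, 30, 33, 34, 36}.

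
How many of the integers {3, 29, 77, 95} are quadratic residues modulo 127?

(3/127) = -1 → non-residue.
(29/127) = -1 → non-residue.
(77/127) = -1 → non-residue.
(95/127) = -1 → non-residue.
Total quadratic residues among the 4: 0.

0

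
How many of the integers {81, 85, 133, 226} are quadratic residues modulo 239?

(81/239) = +1 → QR.
(85/239) = +1 → QR.
(133/239) = +1 → QR.
(226/239) = +1 → QR.
Total quadratic residues among the 4: 4.

4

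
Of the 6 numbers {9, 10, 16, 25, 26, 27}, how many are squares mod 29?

3

(9/29) = +1 → QR.
(10/29) = -1 → non-residue.
(16/29) = +1 → QR.
(25/29) = +1 → QR.
(26/29) = -1 → non-residue.
(27/29) = -1 → non-residue.
Total quadratic residues among the 6: 3.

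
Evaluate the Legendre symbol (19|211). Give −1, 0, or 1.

1

Reciprocity: 19 ≡ 3 and 211 ≡ 3 (mod 4), so (19/211) = −(211/19).
Reduce top mod 19: now compute (2/19).
Pull out 2: since 19 ≡ 3 (mod 8), (2/19) = -1.
Reached (1/19) = 1. Collecting the sign flips along the way, the symbol is +1.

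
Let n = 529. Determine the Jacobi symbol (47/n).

1

Reciprocity: 47 ≡ 3 and 529 ≡ 1 (mod 4), so (47/529) = +(529/47).
Reduce top mod 47: now compute (12/47).
Pull out 2^2: since 47 ≡ 7 (mod 8), (2/47) = +1, so (2/47)^2 = +1.
Reciprocity: 3 ≡ 3 and 47 ≡ 3 (mod 4), so (3/47) = −(47/3).
Reduce top mod 3: now compute (2/3).
Pull out 2: since 3 ≡ 3 (mod 8), (2/3) = -1.
Reached (1/3) = 1. Collecting the sign flips along the way, the symbol is +1.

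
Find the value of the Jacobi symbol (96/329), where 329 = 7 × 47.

Pull out 2^5: since 329 ≡ 1 (mod 8), (2/329) = +1, so (2/329)^5 = +1.
Reciprocity: 3 ≡ 3 and 329 ≡ 1 (mod 4), so (3/329) = +(329/3).
Reduce top mod 3: now compute (2/3).
Pull out 2: since 3 ≡ 3 (mod 8), (2/3) = -1.
Reached (1/3) = 1. Collecting the sign flips along the way, the symbol is -1.

-1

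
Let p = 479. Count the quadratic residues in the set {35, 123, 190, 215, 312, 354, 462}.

2

(35/479) = +1 → QR.
(123/479) = -1 → non-residue.
(190/479) = -1 → non-residue.
(215/479) = -1 → non-residue.
(312/479) = -1 → non-residue.
(354/479) = -1 → non-residue.
(462/479) = +1 → QR.
Total quadratic residues among the 7: 2.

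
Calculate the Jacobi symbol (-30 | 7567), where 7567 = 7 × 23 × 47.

First reduce: -30 ≡ 7537 (mod 7567).
Reciprocity: 7537 ≡ 1 and 7567 ≡ 3 (mod 4), so (7537/7567) = +(7567/7537).
Reduce top mod 7537: now compute (30/7537).
Pull out 2: since 7537 ≡ 1 (mod 8), (2/7537) = +1.
Reciprocity: 15 ≡ 3 and 7537 ≡ 1 (mod 4), so (15/7537) = +(7537/15).
Reduce top mod 15: now compute (7/15).
Reciprocity: 7 ≡ 3 and 15 ≡ 3 (mod 4), so (7/15) = −(15/7).
Reduce top mod 7: now compute (1/7).
Reached (1/7) = 1. Collecting the sign flips along the way, the symbol is -1.

-1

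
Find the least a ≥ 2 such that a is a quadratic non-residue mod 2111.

7

(2/2111) = +1, so 2 is a residue.
(3/2111) = +1, so 3 is a residue.
(4/2111) = +1, so 4 is a residue.
(5/2111) = +1, so 5 is a residue.
(6/2111) = +1, so 6 is a residue.
(7/2111) = −1, so 7 is the smallest positive non-residue mod 2111.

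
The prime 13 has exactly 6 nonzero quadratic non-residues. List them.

Square k = 1,…,6 (k and 13−k give the same square):
1²=1, 2²=4, 3²=9, 4²≡3, 5²≡12, 6²≡10 (mod 13).
The residues are {1, 3, 4, 9, 10, 12}; the non-residues are the remaining 6 nonzero classes.

2,5,6,7,8,11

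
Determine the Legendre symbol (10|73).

-1

Euler's criterion: (10/73) ≡ 10^36 (mod 73).
10^2 ≡ 27 (mod 73)
10^4 ≡ 72 (mod 73)
10^8 ≡ 1 (mod 73)
10^16 ≡ 1 (mod 73)
10^32 ≡ 1 (mod 73)
10^36 = 10^(32+4) ≡ 72 (mod 73).
Result is 72 ≡ −1, so (10/73) = −1.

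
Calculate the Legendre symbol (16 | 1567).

1

Pull out 2^4: since 1567 ≡ 7 (mod 8), (2/1567) = +1, so (2/1567)^4 = +1.
Reached (1/1567) = 1. Collecting the sign flips along the way, the symbol is +1.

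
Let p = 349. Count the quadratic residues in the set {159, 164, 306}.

1

(159/349) = -1 → non-residue.
(164/349) = +1 → QR.
(306/349) = -1 → non-residue.
Total quadratic residues among the 3: 1.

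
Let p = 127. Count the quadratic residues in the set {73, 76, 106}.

(73/127) = +1 → QR.
(76/127) = +1 → QR.
(106/127) = -1 → non-residue.
Total quadratic residues among the 3: 2.

2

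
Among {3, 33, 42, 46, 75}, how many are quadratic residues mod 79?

2

(3/79) = -1 → non-residue.
(33/79) = -1 → non-residue.
(42/79) = +1 → QR.
(46/79) = +1 → QR.
(75/79) = -1 → non-residue.
Total quadratic residues among the 5: 2.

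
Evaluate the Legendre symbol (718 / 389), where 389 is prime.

-1

Euler's criterion: (718/389) ≡ 329^194 (mod 389).
329^2 ≡ 99 (mod 389)
329^4 ≡ 76 (mod 389)
329^8 ≡ 330 (mod 389)
329^16 ≡ 369 (mod 389)
329^32 ≡ 11 (mod 389)
329^64 ≡ 121 (mod 389)
329^128 ≡ 248 (mod 389)
329^194 = 329^(128+64+2) ≡ 388 (mod 389).
Result is 388 ≡ −1, so (718/389) = −1.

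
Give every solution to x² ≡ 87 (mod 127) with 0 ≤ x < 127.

50, 77

Since 127 ≡ 3 (mod 4), a square root of 87 is 87^((127+1)/4) = 87^32 mod 127.
Repeated squaring: 87^2≡76, 87^4≡61, 87^8≡38, 87^16≡47, 87^32≡50 (mod 127).
87^32 = 87^(32) ≡ 50 (mod 127).
Check: 50² = 2500 ≡ 87 (mod 127). The two roots are 50 and 77.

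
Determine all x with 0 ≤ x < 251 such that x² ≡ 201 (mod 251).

Since 251 ≡ 3 (mod 4), a square root of 201 is 201^((251+1)/4) = 201^63 mod 251.
Repeated squaring: 201^2≡241, 201^4≡100, 201^8≡211, 201^16≡94, 201^32≡51 (mod 251).
201^63 = 201^(32+16+8+4+2+1) ≡ 204 (mod 251).
Check: 204² = 41616 ≡ 201 (mod 251). The two roots are 47 and 204.

47, 204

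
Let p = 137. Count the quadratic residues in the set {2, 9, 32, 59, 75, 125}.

(2/137) = +1 → QR.
(9/137) = +1 → QR.
(32/137) = +1 → QR.
(59/137) = +1 → QR.
(75/137) = -1 → non-residue.
(125/137) = -1 → non-residue.
Total quadratic residues among the 6: 4.

4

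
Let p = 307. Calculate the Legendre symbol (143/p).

-1

Euler's criterion: (143/307) ≡ 143^153 (mod 307).
143^2 ≡ 187 (mod 307)
143^4 ≡ 278 (mod 307)
143^8 ≡ 227 (mod 307)
143^16 ≡ 260 (mod 307)
143^32 ≡ 60 (mod 307)
143^64 ≡ 223 (mod 307)
143^128 ≡ 302 (mod 307)
143^153 = 143^(128+16+8+1) ≡ 306 (mod 307).
Result is 306 ≡ −1, so (143/307) = −1.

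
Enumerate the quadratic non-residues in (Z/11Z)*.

2, 6, 7, 8, 10

Square k = 1,…,5 (k and 11−k give the same square):
1²=1, 2²=4, 3²=9, 4²≡5, 5²≡3 (mod 11).
The residues are {1, 3, 4, 5, 9}; the non-residues are the remaining 5 nonzero classes.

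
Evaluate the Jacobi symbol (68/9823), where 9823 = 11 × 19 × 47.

-1

Pull out 2^2: since 9823 ≡ 7 (mod 8), (2/9823) = +1, so (2/9823)^2 = +1.
Reciprocity: 17 ≡ 1 and 9823 ≡ 3 (mod 4), so (17/9823) = +(9823/17).
Reduce top mod 17: now compute (14/17).
Pull out 2: since 17 ≡ 1 (mod 8), (2/17) = +1.
Reciprocity: 7 ≡ 3 and 17 ≡ 1 (mod 4), so (7/17) = +(17/7).
Reduce top mod 7: now compute (3/7).
Reciprocity: 3 ≡ 3 and 7 ≡ 3 (mod 4), so (3/7) = −(7/3).
Reduce top mod 3: now compute (1/3).
Reached (1/3) = 1. Collecting the sign flips along the way, the symbol is -1.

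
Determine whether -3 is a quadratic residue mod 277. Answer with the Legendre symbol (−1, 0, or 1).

1

First reduce: -3 ≡ 274 (mod 277).
Pull out 2: since 277 ≡ 5 (mod 8), (2/277) = -1.
Reciprocity: 137 ≡ 1 and 277 ≡ 1 (mod 4), so (137/277) = +(277/137).
Reduce top mod 137: now compute (3/137).
Reciprocity: 3 ≡ 3 and 137 ≡ 1 (mod 4), so (3/137) = +(137/3).
Reduce top mod 3: now compute (2/3).
Pull out 2: since 3 ≡ 3 (mod 8), (2/3) = -1.
Reached (1/3) = 1. Collecting the sign flips along the way, the symbol is +1.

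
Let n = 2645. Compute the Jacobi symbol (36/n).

1

Pull out 2^2: since 2645 ≡ 5 (mod 8), (2/2645) = -1, so (2/2645)^2 = +1.
Reciprocity: 9 ≡ 1 and 2645 ≡ 1 (mod 4), so (9/2645) = +(2645/9).
Reduce top mod 9: now compute (8/9).
Pull out 2^3: since 9 ≡ 1 (mod 8), (2/9) = +1, so (2/9)^3 = +1.
Reached (1/9) = 1. Collecting the sign flips along the way, the symbol is +1.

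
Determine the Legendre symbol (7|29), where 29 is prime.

Reciprocity: 7 ≡ 3 and 29 ≡ 1 (mod 4), so (7/29) = +(29/7).
Reduce top mod 7: now compute (1/7).
Reached (1/7) = 1. Collecting the sign flips along the way, the symbol is +1.

1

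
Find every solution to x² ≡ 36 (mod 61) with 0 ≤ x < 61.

6, 55

61 ≡ 1 (mod 4), so we find a root by search.
Trying successive values, 6² = 36 ≡ 36 (mod 61). The other root is 61 − 6 = 55.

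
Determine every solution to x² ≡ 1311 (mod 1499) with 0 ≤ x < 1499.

Since 1499 ≡ 3 (mod 4), a square root of 1311 is 1311^((1499+1)/4) = 1311^375 mod 1499.
Repeated squaring: 1311^2≡867, 1311^4≡690, 1311^8≡917, 1311^16≡1449, 1311^32≡1001, 1311^64≡669, 1311^128≡859, 1311^256≡373 (mod 1499).
1311^375 = 1311^(256+64+32+16+4+2+1) ≡ 307 (mod 1499).
Check: 307² = 94249 ≡ 1311 (mod 1499). The two roots are 307 and 1192.

307, 1192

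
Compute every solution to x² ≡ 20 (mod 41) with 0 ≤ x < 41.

15, 26

41 ≡ 1 (mod 4), so we find a root by search.
Trying successive values, 15² = 225 ≡ 20 (mod 41). The other root is 41 − 15 = 26.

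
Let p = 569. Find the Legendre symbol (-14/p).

1

Euler's criterion: (-14/569) ≡ 555^284 (mod 569).
555^2 ≡ 196 (mod 569)
555^4 ≡ 293 (mod 569)
555^8 ≡ 499 (mod 569)
555^16 ≡ 348 (mod 569)
555^32 ≡ 476 (mod 569)
555^64 ≡ 114 (mod 569)
555^128 ≡ 478 (mod 569)
555^256 ≡ 315 (mod 569)
555^284 = 555^(256+16+8+4) ≡ 1 (mod 569).
Result is 1, so (-14/569) = 1.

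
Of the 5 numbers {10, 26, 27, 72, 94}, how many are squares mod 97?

3

(10/97) = -1 → non-residue.
(26/97) = -1 → non-residue.
(27/97) = +1 → QR.
(72/97) = +1 → QR.
(94/97) = +1 → QR.
Total quadratic residues among the 5: 3.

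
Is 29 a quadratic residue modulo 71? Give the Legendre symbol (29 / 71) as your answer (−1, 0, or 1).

1

Reciprocity: 29 ≡ 1 and 71 ≡ 3 (mod 4), so (29/71) = +(71/29).
Reduce top mod 29: now compute (13/29).
Reciprocity: 13 ≡ 1 and 29 ≡ 1 (mod 4), so (13/29) = +(29/13).
Reduce top mod 13: now compute (3/13).
Reciprocity: 3 ≡ 3 and 13 ≡ 1 (mod 4), so (3/13) = +(13/3).
Reduce top mod 3: now compute (1/3).
Reached (1/3) = 1. Collecting the sign flips along the way, the symbol is +1.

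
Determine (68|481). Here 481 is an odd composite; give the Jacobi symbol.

-1

Pull out 2^2: since 481 ≡ 1 (mod 8), (2/481) = +1, so (2/481)^2 = +1.
Reciprocity: 17 ≡ 1 and 481 ≡ 1 (mod 4), so (17/481) = +(481/17).
Reduce top mod 17: now compute (5/17).
Reciprocity: 5 ≡ 1 and 17 ≡ 1 (mod 4), so (5/17) = +(17/5).
Reduce top mod 5: now compute (2/5).
Pull out 2: since 5 ≡ 5 (mod 8), (2/5) = -1.
Reached (1/5) = 1. Collecting the sign flips along the way, the symbol is -1.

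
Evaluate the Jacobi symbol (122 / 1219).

Pull out 2: since 1219 ≡ 3 (mod 8), (2/1219) = -1.
Reciprocity: 61 ≡ 1 and 1219 ≡ 3 (mod 4), so (61/1219) = +(1219/61).
Reduce top mod 61: now compute (60/61).
Pull out 2^2: since 61 ≡ 5 (mod 8), (2/61) = -1, so (2/61)^2 = +1.
Reciprocity: 15 ≡ 3 and 61 ≡ 1 (mod 4), so (15/61) = +(61/15).
Reduce top mod 15: now compute (1/15).
Reached (1/15) = 1. Collecting the sign flips along the way, the symbol is -1.

-1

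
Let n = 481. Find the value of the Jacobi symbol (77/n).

Reciprocity: 77 ≡ 1 and 481 ≡ 1 (mod 4), so (77/481) = +(481/77).
Reduce top mod 77: now compute (19/77).
Reciprocity: 19 ≡ 3 and 77 ≡ 1 (mod 4), so (19/77) = +(77/19).
Reduce top mod 19: now compute (1/19).
Reached (1/19) = 1. Collecting the sign flips along the way, the symbol is +1.

1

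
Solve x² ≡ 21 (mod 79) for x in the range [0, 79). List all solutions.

Since 79 ≡ 3 (mod 4), a square root of 21 is 21^((79+1)/4) = 21^20 mod 79.
Repeated squaring: 21^2≡46, 21^4≡62, 21^8≡52, 21^16≡18 (mod 79).
21^20 = 21^(16+4) ≡ 10 (mod 79).
Check: 10² = 100 ≡ 21 (mod 79). The two roots are 10 and 69.

10, 69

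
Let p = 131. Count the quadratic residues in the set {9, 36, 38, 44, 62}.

(9/131) = +1 → QR.
(36/131) = +1 → QR.
(38/131) = +1 → QR.
(44/131) = +1 → QR.
(62/131) = +1 → QR.
Total quadratic residues among the 5: 5.

5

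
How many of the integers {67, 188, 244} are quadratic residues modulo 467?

1

(67/467) = -1 → non-residue.
(188/467) = +1 → QR.
(244/467) = -1 → non-residue.
Total quadratic residues among the 3: 1.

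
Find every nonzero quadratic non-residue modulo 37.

2,5,6,8,13,14,15,17,18,19,20,22,23,24,29,31,32,35

Square k = 1,…,18 (k and 37−k give the same square):
1²=1, 2²=4, 3²=9, 4²=16, 5²=25, 6²=36, 7²≡12, 8²≡27, 9²≡7, 10²≡26, 11²≡10, 12²≡33, 13²≡21, 14²≡11, 15²≡3, 16²≡34, 17²≡30, 18²≡28 (mod 37).
The residues are {1, 3, 4, 7, 9, 10, 11, 12, 16, 21, 25, 26, 27, 28, 30, 33, 34, 36}; the non-residues are the remaining 18 nonzero classes.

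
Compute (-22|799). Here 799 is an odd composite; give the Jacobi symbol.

First reduce: -22 ≡ 777 (mod 799).
Reciprocity: 777 ≡ 1 and 799 ≡ 3 (mod 4), so (777/799) = +(799/777).
Reduce top mod 777: now compute (22/777).
Pull out 2: since 777 ≡ 1 (mod 8), (2/777) = +1.
Reciprocity: 11 ≡ 3 and 777 ≡ 1 (mod 4), so (11/777) = +(777/11).
Reduce top mod 11: now compute (7/11).
Reciprocity: 7 ≡ 3 and 11 ≡ 3 (mod 4), so (7/11) = −(11/7).
Reduce top mod 7: now compute (4/7).
Pull out 2^2: since 7 ≡ 7 (mod 8), (2/7) = +1, so (2/7)^2 = +1.
Reached (1/7) = 1. Collecting the sign flips along the way, the symbol is -1.

-1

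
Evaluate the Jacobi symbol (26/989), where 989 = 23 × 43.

Pull out 2: since 989 ≡ 5 (mod 8), (2/989) = -1.
Reciprocity: 13 ≡ 1 and 989 ≡ 1 (mod 4), so (13/989) = +(989/13).
Reduce top mod 13: now compute (1/13).
Reached (1/13) = 1. Collecting the sign flips along the way, the symbol is -1.

-1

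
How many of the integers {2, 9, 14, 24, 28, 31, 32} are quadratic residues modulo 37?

2

(2/37) = -1 → non-residue.
(9/37) = +1 → QR.
(14/37) = -1 → non-residue.
(24/37) = -1 → non-residue.
(28/37) = +1 → QR.
(31/37) = -1 → non-residue.
(32/37) = -1 → non-residue.
Total quadratic residues among the 7: 2.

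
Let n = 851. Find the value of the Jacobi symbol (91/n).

Reciprocity: 91 ≡ 3 and 851 ≡ 3 (mod 4), so (91/851) = −(851/91).
Reduce top mod 91: now compute (32/91).
Pull out 2^5: since 91 ≡ 3 (mod 8), (2/91) = -1, so (2/91)^5 = -1.
Reached (1/91) = 1. Collecting the sign flips along the way, the symbol is +1.

1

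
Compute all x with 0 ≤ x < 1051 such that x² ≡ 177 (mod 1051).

225, 826

Since 1051 ≡ 3 (mod 4), a square root of 177 is 177^((1051+1)/4) = 177^263 mod 1051.
Repeated squaring: 177^2≡850, 177^4≡463, 177^8≡1016, 177^16≡174, 177^32≡848, 177^64≡220, 177^128≡54, 177^256≡814 (mod 1051).
177^263 = 177^(256+4+2+1) ≡ 225 (mod 1051).
Check: 225² = 50625 ≡ 177 (mod 1051). The two roots are 225 and 826.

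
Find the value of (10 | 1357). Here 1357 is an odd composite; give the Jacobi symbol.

Pull out 2: since 1357 ≡ 5 (mod 8), (2/1357) = -1.
Reciprocity: 5 ≡ 1 and 1357 ≡ 1 (mod 4), so (5/1357) = +(1357/5).
Reduce top mod 5: now compute (2/5).
Pull out 2: since 5 ≡ 5 (mod 8), (2/5) = -1.
Reached (1/5) = 1. Collecting the sign flips along the way, the symbol is +1.

1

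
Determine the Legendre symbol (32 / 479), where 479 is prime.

1

Euler's criterion: (32/479) ≡ 32^239 (mod 479).
32^2 ≡ 66 (mod 479)
32^4 ≡ 45 (mod 479)
32^8 ≡ 109 (mod 479)
32^16 ≡ 385 (mod 479)
32^32 ≡ 214 (mod 479)
32^64 ≡ 291 (mod 479)
32^128 ≡ 377 (mod 479)
32^239 = 32^(128+64+32+8+4+2+1) ≡ 1 (mod 479).
Result is 1, so (32/479) = 1.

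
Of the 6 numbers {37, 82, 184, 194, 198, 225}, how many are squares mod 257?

(37/257) = -1 → non-residue.
(82/257) = -1 → non-residue.
(184/257) = +1 → QR.
(194/257) = -1 → non-residue.
(198/257) = +1 → QR.
(225/257) = +1 → QR.
Total quadratic residues among the 6: 3.

3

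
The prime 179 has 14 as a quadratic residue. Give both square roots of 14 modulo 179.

Since 179 ≡ 3 (mod 4), a square root of 14 is 14^((179+1)/4) = 14^45 mod 179.
Repeated squaring: 14^2≡17, 14^4≡110, 14^8≡107, 14^16≡172, 14^32≡49 (mod 179).
14^45 = 14^(32+8+4+1) ≡ 67 (mod 179).
Check: 67² = 4489 ≡ 14 (mod 179). The two roots are 67 and 112.

67, 112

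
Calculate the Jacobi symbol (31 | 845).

Reciprocity: 31 ≡ 3 and 845 ≡ 1 (mod 4), so (31/845) = +(845/31).
Reduce top mod 31: now compute (8/31).
Pull out 2^3: since 31 ≡ 7 (mod 8), (2/31) = +1, so (2/31)^3 = +1.
Reached (1/31) = 1. Collecting the sign flips along the way, the symbol is +1.

1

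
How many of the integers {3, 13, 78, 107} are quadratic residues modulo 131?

3

(3/131) = +1 → QR.
(13/131) = +1 → QR.
(78/131) = -1 → non-residue.
(107/131) = +1 → QR.
Total quadratic residues among the 4: 3.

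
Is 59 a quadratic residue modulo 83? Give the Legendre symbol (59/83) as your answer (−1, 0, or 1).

1

Euler's criterion: (59/83) ≡ 59^41 (mod 83).
59^2 ≡ 78 (mod 83)
59^4 ≡ 25 (mod 83)
59^8 ≡ 44 (mod 83)
59^16 ≡ 27 (mod 83)
59^32 ≡ 65 (mod 83)
59^41 = 59^(32+8+1) ≡ 1 (mod 83).
Result is 1, so (59/83) = 1.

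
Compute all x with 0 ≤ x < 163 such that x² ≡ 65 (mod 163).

Since 163 ≡ 3 (mod 4), a square root of 65 is 65^((163+1)/4) = 65^41 mod 163.
Repeated squaring: 65^2≡150, 65^4≡6, 65^8≡36, 65^16≡155, 65^32≡64 (mod 163).
65^41 = 65^(32+8+1) ≡ 126 (mod 163).
Check: 126² = 15876 ≡ 65 (mod 163). The two roots are 37 and 126.

37, 126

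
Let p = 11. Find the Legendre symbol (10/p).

-1

Euler's criterion: (10/11) ≡ 10^5 (mod 11).
10^2 ≡ 1 (mod 11)
10^4 ≡ 1 (mod 11)
10^5 = 10^(4+1) ≡ 10 (mod 11).
Result is 10 ≡ −1, so (10/11) = −1.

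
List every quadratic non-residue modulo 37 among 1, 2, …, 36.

2 5 6 8 13 14 15 17 18 19 20 22 23 24 29 31 32 35

Square k = 1,…,18 (k and 37−k give the same square):
1²=1, 2²=4, 3²=9, 4²=16, 5²=25, 6²=36, 7²≡12, 8²≡27, 9²≡7, 10²≡26, 11²≡10, 12²≡33, 13²≡21, 14²≡11, 15²≡3, 16²≡34, 17²≡30, 18²≡28 (mod 37).
The residues are {1, 3, 4, 7, 9, 10, 11, 12, 16, 21, 25, 26, 27, 28, 30, 33, 34, 36}; the non-residues are the remaining 18 nonzero classes.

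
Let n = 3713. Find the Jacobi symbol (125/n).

Reciprocity: 125 ≡ 1 and 3713 ≡ 1 (mod 4), so (125/3713) = +(3713/125).
Reduce top mod 125: now compute (88/125).
Pull out 2^3: since 125 ≡ 5 (mod 8), (2/125) = -1, so (2/125)^3 = -1.
Reciprocity: 11 ≡ 3 and 125 ≡ 1 (mod 4), so (11/125) = +(125/11).
Reduce top mod 11: now compute (4/11).
Pull out 2^2: since 11 ≡ 3 (mod 8), (2/11) = -1, so (2/11)^2 = +1.
Reached (1/11) = 1. Collecting the sign flips along the way, the symbol is -1.

-1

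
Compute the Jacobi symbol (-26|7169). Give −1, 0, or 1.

First reduce: -26 ≡ 7143 (mod 7169).
Reciprocity: 7143 ≡ 3 and 7169 ≡ 1 (mod 4), so (7143/7169) = +(7169/7143).
Reduce top mod 7143: now compute (26/7143).
Pull out 2: since 7143 ≡ 7 (mod 8), (2/7143) = +1.
Reciprocity: 13 ≡ 1 and 7143 ≡ 3 (mod 4), so (13/7143) = +(7143/13).
Reduce top mod 13: now compute (6/13).
Pull out 2: since 13 ≡ 5 (mod 8), (2/13) = -1.
Reciprocity: 3 ≡ 3 and 13 ≡ 1 (mod 4), so (3/13) = +(13/3).
Reduce top mod 3: now compute (1/3).
Reached (1/3) = 1. Collecting the sign flips along the way, the symbol is -1.

-1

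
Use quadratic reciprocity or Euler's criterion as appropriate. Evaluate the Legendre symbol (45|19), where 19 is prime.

1

First reduce: 45 ≡ 7 (mod 19).
Reciprocity: 7 ≡ 3 and 19 ≡ 3 (mod 4), so (7/19) = −(19/7).
Reduce top mod 7: now compute (5/7).
Reciprocity: 5 ≡ 1 and 7 ≡ 3 (mod 4), so (5/7) = +(7/5).
Reduce top mod 5: now compute (2/5).
Pull out 2: since 5 ≡ 5 (mod 8), (2/5) = -1.
Reached (1/5) = 1. Collecting the sign flips along the way, the symbol is +1.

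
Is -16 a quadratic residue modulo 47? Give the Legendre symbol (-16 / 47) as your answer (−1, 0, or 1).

-1

First reduce: -16 ≡ 31 (mod 47).
Reciprocity: 31 ≡ 3 and 47 ≡ 3 (mod 4), so (31/47) = −(47/31).
Reduce top mod 31: now compute (16/31).
Pull out 2^4: since 31 ≡ 7 (mod 8), (2/31) = +1, so (2/31)^4 = +1.
Reached (1/31) = 1. Collecting the sign flips along the way, the symbol is -1.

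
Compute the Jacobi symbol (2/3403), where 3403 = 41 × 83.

Pull out 2: since 3403 ≡ 3 (mod 8), (2/3403) = -1.
Reached (1/3403) = 1. Collecting the sign flips along the way, the symbol is -1.

-1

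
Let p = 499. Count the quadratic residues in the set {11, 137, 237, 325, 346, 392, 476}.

4

(11/499) = -1 → non-residue.
(137/499) = +1 → QR.
(237/499) = +1 → QR.
(325/499) = -1 → non-residue.
(346/499) = +1 → QR.
(392/499) = -1 → non-residue.
(476/499) = +1 → QR.
Total quadratic residues among the 7: 4.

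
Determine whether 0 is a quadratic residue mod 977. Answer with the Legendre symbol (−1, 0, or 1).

0

Top reduces to 0: gcd > 1, so the symbol is 0.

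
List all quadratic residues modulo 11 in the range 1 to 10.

1, 3, 4, 5, 9

Square k = 1,…,5 (k and 11−k give the same square):
1²=1, 2²=4, 3²=9, 4²≡5, 5²≡3 (mod 11).
So the quadratic residues mod 11 are {1, 3, 4, 5, 9}.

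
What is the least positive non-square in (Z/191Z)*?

7

(2/191) = +1, so 2 is a residue.
(3/191) = +1, so 3 is a residue.
(4/191) = +1, so 4 is a residue.
(5/191) = +1, so 5 is a residue.
(6/191) = +1, so 6 is a residue.
(7/191) = −1, so 7 is the smallest positive non-residue mod 191.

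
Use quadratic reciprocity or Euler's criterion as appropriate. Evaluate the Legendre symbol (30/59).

-1

Euler's criterion: (30/59) ≡ 30^29 (mod 59).
30^2 ≡ 15 (mod 59)
30^4 ≡ 48 (mod 59)
30^8 ≡ 3 (mod 59)
30^16 ≡ 9 (mod 59)
30^29 = 30^(16+8+4+1) ≡ 58 (mod 59).
Result is 58 ≡ −1, so (30/59) = −1.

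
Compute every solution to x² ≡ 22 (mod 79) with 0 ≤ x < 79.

38, 41

Since 79 ≡ 3 (mod 4), a square root of 22 is 22^((79+1)/4) = 22^20 mod 79.
Repeated squaring: 22^2≡10, 22^4≡21, 22^8≡46, 22^16≡62 (mod 79).
22^20 = 22^(16+4) ≡ 38 (mod 79).
Check: 38² = 1444 ≡ 22 (mod 79). The two roots are 38 and 41.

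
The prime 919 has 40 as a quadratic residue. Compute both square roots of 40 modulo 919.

Since 919 ≡ 3 (mod 4), a square root of 40 is 40^((919+1)/4) = 40^230 mod 919.
Repeated squaring: 40^2≡681, 40^4≡585, 40^8≡357, 40^16≡627, 40^32≡716, 40^64≡773, 40^128≡179 (mod 919).
40^230 = 40^(128+64+32+4+2) ≡ 737 (mod 919).
Check: 737² = 543169 ≡ 40 (mod 919). The two roots are 182 and 737.

182, 737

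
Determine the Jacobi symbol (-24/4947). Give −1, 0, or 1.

0

First reduce: -24 ≡ 4923 (mod 4947).
Reciprocity: 4923 ≡ 3 and 4947 ≡ 3 (mod 4), so (4923/4947) = −(4947/4923).
Reduce top mod 4923: now compute (24/4923).
Pull out 2^3: since 4923 ≡ 3 (mod 8), (2/4923) = -1, so (2/4923)^3 = -1.
Reciprocity: 3 ≡ 3 and 4923 ≡ 3 (mod 4), so (3/4923) = −(4923/3).
Reduce top mod 3: now compute (0/3).
Top reduces to 0: gcd > 1, so the symbol is 0.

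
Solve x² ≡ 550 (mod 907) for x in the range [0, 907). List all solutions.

Since 907 ≡ 3 (mod 4), a square root of 550 is 550^((907+1)/4) = 550^227 mod 907.
Repeated squaring: 550^2≡469, 550^4≡467, 550^8≡409, 550^16≡393, 550^32≡259, 550^64≡870, 550^128≡462 (mod 907).
550^227 = 550^(128+64+32+2+1) ≡ 586 (mod 907).
Check: 586² = 343396 ≡ 550 (mod 907). The two roots are 321 and 586.

321, 586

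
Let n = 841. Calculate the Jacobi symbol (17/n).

1

Reciprocity: 17 ≡ 1 and 841 ≡ 1 (mod 4), so (17/841) = +(841/17).
Reduce top mod 17: now compute (8/17).
Pull out 2^3: since 17 ≡ 1 (mod 8), (2/17) = +1, so (2/17)^3 = +1.
Reached (1/17) = 1. Collecting the sign flips along the way, the symbol is +1.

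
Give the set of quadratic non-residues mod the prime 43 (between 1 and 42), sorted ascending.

2 3 5 7 8 12 18 19 20 22 26 27 28 29 30 32 33 34 37 39 42

Square k = 1,…,21 (k and 43−k give the same square):
1²=1, 2²=4, 3²=9, 4²=16, 5²=25, 6²=36, 7²≡6, 8²≡21, 9²≡38, 10²≡14, 11²≡35, 12²≡15, 13²≡40, 14²≡24, 15²≡10, 16²≡41, 17²≡31, 18²≡23, 19²≡17, 20²≡13, 21²≡11 (mod 43).
The residues are {1, 4, 6, 9, 10, 11, 13, 14, 15, 16, 17, 21, 23, 24, 25, 31, 35, 36, 38, 40, 41}; the non-residues are the remaining 21 nonzero classes.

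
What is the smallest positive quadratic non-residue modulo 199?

3

(2/199) = +1, so 2 is a residue.
(3/199) = −1, so 3 is the smallest positive non-residue mod 199.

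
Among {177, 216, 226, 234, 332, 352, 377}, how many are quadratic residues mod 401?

(177/401) = +1 → QR.
(216/401) = -1 → non-residue.
(226/401) = +1 → QR.
(234/401) = -1 → non-residue.
(332/401) = +1 → QR.
(352/401) = +1 → QR.
(377/401) = -1 → non-residue.
Total quadratic residues among the 7: 4.

4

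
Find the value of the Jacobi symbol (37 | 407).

Reciprocity: 37 ≡ 1 and 407 ≡ 3 (mod 4), so (37/407) = +(407/37).
Reduce top mod 37: now compute (0/37).
Top reduces to 0: gcd > 1, so the symbol is 0.

0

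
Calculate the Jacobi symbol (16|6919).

1

Pull out 2^4: since 6919 ≡ 7 (mod 8), (2/6919) = +1, so (2/6919)^4 = +1.
Reached (1/6919) = 1. Collecting the sign flips along the way, the symbol is +1.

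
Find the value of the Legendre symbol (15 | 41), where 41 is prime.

-1

Reciprocity: 15 ≡ 3 and 41 ≡ 1 (mod 4), so (15/41) = +(41/15).
Reduce top mod 15: now compute (11/15).
Reciprocity: 11 ≡ 3 and 15 ≡ 3 (mod 4), so (11/15) = −(15/11).
Reduce top mod 11: now compute (4/11).
Pull out 2^2: since 11 ≡ 3 (mod 8), (2/11) = -1, so (2/11)^2 = +1.
Reached (1/11) = 1. Collecting the sign flips along the way, the symbol is -1.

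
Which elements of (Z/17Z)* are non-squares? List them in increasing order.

Square k = 1,…,8 (k and 17−k give the same square):
1²=1, 2²=4, 3²=9, 4²=16, 5²≡8, 6²≡2, 7²≡15, 8²≡13 (mod 17).
The residues are {1, 2, 4, 8, 9, 13, 15, 16}; the non-residues are the remaining 8 nonzero classes.

3, 5, 6, 7, 10, 11, 12, 14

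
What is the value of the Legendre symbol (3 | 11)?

Reciprocity: 3 ≡ 3 and 11 ≡ 3 (mod 4), so (3/11) = −(11/3).
Reduce top mod 3: now compute (2/3).
Pull out 2: since 3 ≡ 3 (mod 8), (2/3) = -1.
Reached (1/3) = 1. Collecting the sign flips along the way, the symbol is +1.

1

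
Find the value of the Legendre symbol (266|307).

-1

Pull out 2: since 307 ≡ 3 (mod 8), (2/307) = -1.
Reciprocity: 133 ≡ 1 and 307 ≡ 3 (mod 4), so (133/307) = +(307/133).
Reduce top mod 133: now compute (41/133).
Reciprocity: 41 ≡ 1 and 133 ≡ 1 (mod 4), so (41/133) = +(133/41).
Reduce top mod 41: now compute (10/41).
Pull out 2: since 41 ≡ 1 (mod 8), (2/41) = +1.
Reciprocity: 5 ≡ 1 and 41 ≡ 1 (mod 4), so (5/41) = +(41/5).
Reduce top mod 5: now compute (1/5).
Reached (1/5) = 1. Collecting the sign flips along the way, the symbol is -1.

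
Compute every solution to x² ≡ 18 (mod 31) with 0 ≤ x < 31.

7, 24

Since 31 ≡ 3 (mod 4), a square root of 18 is 18^((31+1)/4) = 18^8 mod 31.
Repeated squaring: 18^2≡14, 18^4≡10, 18^8≡7 (mod 31).
18^8 = 18^(8) ≡ 7 (mod 31).
Check: 7² = 49 ≡ 18 (mod 31). The two roots are 7 and 24.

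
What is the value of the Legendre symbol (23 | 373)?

-1

Euler's criterion: (23/373) ≡ 23^186 (mod 373).
23^2 ≡ 156 (mod 373)
23^4 ≡ 91 (mod 373)
23^8 ≡ 75 (mod 373)
23^16 ≡ 30 (mod 373)
23^32 ≡ 154 (mod 373)
23^64 ≡ 217 (mod 373)
23^128 ≡ 91 (mod 373)
23^186 = 23^(128+32+16+8+2) ≡ 372 (mod 373).
Result is 372 ≡ −1, so (23/373) = −1.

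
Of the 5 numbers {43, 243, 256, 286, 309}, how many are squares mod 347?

3

(43/347) = +1 → QR.
(243/347) = +1 → QR.
(256/347) = +1 → QR.
(286/347) = -1 → non-residue.
(309/347) = -1 → non-residue.
Total quadratic residues among the 5: 3.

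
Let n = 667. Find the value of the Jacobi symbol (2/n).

Pull out 2: since 667 ≡ 3 (mod 8), (2/667) = -1.
Reached (1/667) = 1. Collecting the sign flips along the way, the symbol is -1.

-1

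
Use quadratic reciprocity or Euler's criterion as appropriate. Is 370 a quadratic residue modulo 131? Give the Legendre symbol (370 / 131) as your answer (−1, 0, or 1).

1

First reduce: 370 ≡ 108 (mod 131).
Pull out 2^2: since 131 ≡ 3 (mod 8), (2/131) = -1, so (2/131)^2 = +1.
Reciprocity: 27 ≡ 3 and 131 ≡ 3 (mod 4), so (27/131) = −(131/27).
Reduce top mod 27: now compute (23/27).
Reciprocity: 23 ≡ 3 and 27 ≡ 3 (mod 4), so (23/27) = −(27/23).
Reduce top mod 23: now compute (4/23).
Pull out 2^2: since 23 ≡ 7 (mod 8), (2/23) = +1, so (2/23)^2 = +1.
Reached (1/23) = 1. Collecting the sign flips along the way, the symbol is +1.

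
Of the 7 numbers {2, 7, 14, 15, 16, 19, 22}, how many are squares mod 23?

(2/23) = +1 → QR.
(7/23) = -1 → non-residue.
(14/23) = -1 → non-residue.
(15/23) = -1 → non-residue.
(16/23) = +1 → QR.
(19/23) = -1 → non-residue.
(22/23) = -1 → non-residue.
Total quadratic residues among the 7: 2.

2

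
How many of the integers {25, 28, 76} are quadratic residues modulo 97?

(25/97) = +1 → QR.
(28/97) = -1 → non-residue.
(76/97) = -1 → non-residue.
Total quadratic residues among the 3: 1.

1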